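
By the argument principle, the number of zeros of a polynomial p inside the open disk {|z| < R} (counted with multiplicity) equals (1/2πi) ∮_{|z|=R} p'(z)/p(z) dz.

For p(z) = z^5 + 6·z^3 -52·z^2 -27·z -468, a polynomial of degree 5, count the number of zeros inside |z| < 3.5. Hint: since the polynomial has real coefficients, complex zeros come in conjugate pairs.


The zeros of p are: (-2 + 3i), (-2 - 3i), 4, (0 + 3i), (0 - 3i).
Their magnitudes are: 3.606, 3.606, 4, 3, 3.
Zeros with |z| < R = 3.5: (0 + 3i), (0 - 3i).
Count = 2.
By the argument principle, (1/2πi) ∮_{|z|=R} p'(z)/p(z) dz equals exactly this count.

Number of zeros inside |z| < 3.5: 2.


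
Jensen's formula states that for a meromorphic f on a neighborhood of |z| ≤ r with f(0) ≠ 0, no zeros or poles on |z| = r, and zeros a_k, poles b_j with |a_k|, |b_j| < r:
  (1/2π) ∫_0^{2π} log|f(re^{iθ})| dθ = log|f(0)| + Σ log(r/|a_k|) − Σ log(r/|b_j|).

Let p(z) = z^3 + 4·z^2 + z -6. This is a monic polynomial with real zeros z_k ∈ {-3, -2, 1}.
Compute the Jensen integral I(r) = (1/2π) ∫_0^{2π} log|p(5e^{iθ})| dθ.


Zeros: -3, -2, 1; r = 5.
Inside |z| < r: -3, -2, 1. Outside (|z| ≥ r): ∅.
p(0) = -6, so log|p(0)| = log(6) = 1.7918.
Apply Jensen: I(r) = log|p(0)| + Σ_k log(r/|z_k|), summed over zeros inside |z| < r.
  log(r/|z_k|) for z_k = -3: log(5/3) = 0.5108
  log(r/|z_k|) for z_k = -2: log(5/2) = 0.9163
  log(r/|z_k|) for z_k = 1: log(5/1) = 1.6094
Sum over inside zeros: 3.0366.
I(r) = log|p(0)| + (inside sum) = 1.7918 + 3.0366 = 4.8283.
Closed form (all zeros inside, monic): I(r) = n·log(r) = 3·log(5) = 4.8283. ✓

I(r) ≈ 4.8283.


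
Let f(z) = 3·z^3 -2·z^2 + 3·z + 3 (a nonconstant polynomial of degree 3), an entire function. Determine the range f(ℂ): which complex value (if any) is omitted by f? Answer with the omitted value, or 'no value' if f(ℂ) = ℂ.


Little Picard bounds the complement of f(ℂ) to at most one point.
For every w ∈ ℂ, the equation p(z) − w = 0 is a nonconstant polynomial in z and hence has at least one root by the fundamental theorem of algebra. So p is surjective onto ℂ, omitting no value.

Omitted value: no value.


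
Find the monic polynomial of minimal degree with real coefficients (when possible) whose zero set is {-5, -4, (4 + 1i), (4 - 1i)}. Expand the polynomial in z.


The polynomial is p(z) = ∏_{α ∈ S} (z − α), where S = {-5, -4, (4 + 1i), (4 - 1i)}.
Expanding the product yields: p(z) = z^4 + z^3 -35·z^2 -7·z + 340.
Note conjugate pairs combine to real quadratics: (z − (4+1i))(z − (4−1i)) = z² − 8z + 17.
The resulting polynomial has degree 4 and real coefficients as required.

p(z) = z^4 + z^3 -35·z^2 -7·z + 340.


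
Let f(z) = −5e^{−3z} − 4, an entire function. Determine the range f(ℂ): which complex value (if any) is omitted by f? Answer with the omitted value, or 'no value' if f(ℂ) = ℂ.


Little Picard bounds the complement of f(ℂ) to at most one point.
e^{−3z} is never zero on ℂ, so -5·e^{−3z} takes every value in ℂ ∖ {0}. Adding -4 shifts the range to ℂ ∖ {-4}. Thus f omits exactly the value -4.

Omitted value: -4.


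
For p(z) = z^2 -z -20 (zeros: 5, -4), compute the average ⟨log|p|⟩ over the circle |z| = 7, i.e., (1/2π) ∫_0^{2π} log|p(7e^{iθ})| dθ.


Zeros: -4, 5; r = 7.
Inside |z| < r: -4, 5. Outside (|z| ≥ r): ∅.
p(0) = -20, so log|p(0)| = log(20) = 2.9957.
Apply Jensen: I(r) = log|p(0)| + Σ_k log(r/|z_k|), summed over zeros inside |z| < r.
  log(r/|z_k|) for z_k = 5: log(7/5) = 0.3365
  log(r/|z_k|) for z_k = -4: log(7/4) = 0.5596
Sum over inside zeros: 0.8961.
I(r) = log|p(0)| + (inside sum) = 2.9957 + 0.8961 = 3.8918.
Closed form (all zeros inside, monic): I(r) = n·log(r) = 2·log(7) = 3.8918. ✓

I(r) ≈ 3.8918.


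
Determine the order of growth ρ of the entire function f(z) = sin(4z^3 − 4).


Write sin(w) = (e^{iw} ± e^{−iw})/(2 or 2i), so |sin(w)| ≤ e^{|w|}. With w = 4z^3 − 4, |w| ≤ 4r^3 + 4 on |z|=r, giving M(r) ≤ e^{4r^3 + 4} and ρ ≤ 3. For the lower bound, choose z on |z|=r with 4z^3 purely imaginary of modulus 4r^3; then |sin(4z^3 − 4)| grows like e^{4r^3}/2, so ρ ≥ 3. Hence ρ = 3.
Therefore ρ = 3.

Order ρ = 3.


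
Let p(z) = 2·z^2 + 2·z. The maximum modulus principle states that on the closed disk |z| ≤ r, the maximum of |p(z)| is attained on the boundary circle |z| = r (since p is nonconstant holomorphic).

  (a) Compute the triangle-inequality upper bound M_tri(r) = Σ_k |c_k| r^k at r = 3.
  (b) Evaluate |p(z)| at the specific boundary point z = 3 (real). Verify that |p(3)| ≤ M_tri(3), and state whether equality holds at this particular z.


Coefficients: c_0 = 0, c_1 = 2, c_2 = 2. Radius r = 3.
Part (a). Triangle bound: M_tri(r) = Σ_k |c_k| r^k
  = |0|·3^0 + |2|·3^1 + |2|·3^2
  = 0 + 6 + 18 = 24.
This bounds M(r) := max_{|z|=r} |p(z)| from above; equality holds iff all terms c_k z^k can be made to align in phase at a single z on |z|=r.
Part (b). At z = 3 (real, on the circle |z| = r):
  p(3) = (0)·3^0 + (2)·3^1 + (2)·3^2 = 24.
  |p(3)| = 24.
Since all nonzero coefficients share the same sign, |p(3)| = 24 = M_tri(3); the triangle bound is attained at z = 3, so in fact M(r) = 24.

M_tri(3) = 24; |p(3)| = 24; equality at z=3: yes.


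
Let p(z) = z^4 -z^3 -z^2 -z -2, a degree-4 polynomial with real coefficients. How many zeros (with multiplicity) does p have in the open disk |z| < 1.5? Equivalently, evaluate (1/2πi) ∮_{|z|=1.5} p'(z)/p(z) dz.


The zeros of p are: -1, (0 + 1i), (0 - 1i), 2.
Their magnitudes are: 1, 1, 1, 2.
Zeros with |z| < R = 1.5: -1, (0 + 1i), (0 - 1i).
Count = 3.
By the argument principle, (1/2πi) ∮_{|z|=R} p'(z)/p(z) dz equals exactly this count.

Number of zeros inside |z| < 1.5: 3.


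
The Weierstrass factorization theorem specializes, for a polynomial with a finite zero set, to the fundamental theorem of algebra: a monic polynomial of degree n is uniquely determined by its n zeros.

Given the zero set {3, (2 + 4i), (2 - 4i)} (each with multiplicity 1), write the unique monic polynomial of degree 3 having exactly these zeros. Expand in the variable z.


The polynomial is p(z) = ∏_{α ∈ S} (z − α), where S = {3, (2 + 4i), (2 - 4i)}.
Expanding the product yields: p(z) = z^3 -7·z^2 + 32·z -60.
Note conjugate pairs combine to real quadratics: (z − (2+4i))(z − (2−4i)) = z² − 4z + 20.
The resulting polynomial has degree 3 and real coefficients as required.

p(z) = z^3 -7·z^2 + 32·z -60.


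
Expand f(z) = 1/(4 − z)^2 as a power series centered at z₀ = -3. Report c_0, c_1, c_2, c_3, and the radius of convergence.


Let w = z − z₀, so z = z₀ + w.
Then 4 − z = 4 − (z₀ + w) = (4 − z₀) − w = 7 − w.
f(z) = 1/(7 − w)^2 = (1/(7)^2) · (1 − w/(7))^{−2}.
By the binomial series (1−u)^{−2} = Σ_{n≥0} C(n+1, 1) u^n for |u|<1, with u = w/(7):
  c_n = C(n+1, 1) / (7)^(n+2).
  c_0 = 1/(7)^2 = 1/49.
  c_1 = 2/(7)^3 = 2/343.
  c_2 = 3/(7)^4 = 3/2401.
  c_3 = 4/(7)^5 = 4/16807.
The series is valid for |w/d| < 1, i.e. |z − z₀| < |d|.
Radius of convergence: R = |4 − z₀| = |7| = 7 (distance from z₀ to the singularity z = 4).

c_0 = 1/49, c_1 = 2/343, c_2 = 3/2401, c_3 = 4/16807; R = 7.


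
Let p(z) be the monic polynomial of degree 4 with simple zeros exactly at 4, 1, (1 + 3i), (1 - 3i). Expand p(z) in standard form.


The polynomial is p(z) = ∏_{α ∈ S} (z − α), where S = {4, 1, (1 + 3i), (1 - 3i)}.
Expanding the product yields: p(z) = z^4 -7·z^3 + 24·z^2 -58·z + 40.
Note conjugate pairs combine to real quadratics: (z − (1+3i))(z − (1−3i)) = z² − 2z + 10.
The resulting polynomial has degree 4 and real coefficients as required.

p(z) = z^4 -7·z^3 + 24·z^2 -58·z + 40.


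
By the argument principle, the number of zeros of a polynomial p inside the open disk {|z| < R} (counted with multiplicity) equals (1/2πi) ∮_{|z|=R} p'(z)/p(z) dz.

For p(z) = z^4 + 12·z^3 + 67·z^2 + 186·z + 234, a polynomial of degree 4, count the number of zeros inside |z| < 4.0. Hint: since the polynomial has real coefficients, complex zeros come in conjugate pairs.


The zeros of p are: (-3 + 2i), (-3 - 2i), (-3 + 3i), (-3 - 3i).
Their magnitudes are: 3.606, 3.606, 4.243, 4.243.
Zeros with |z| < R = 4.0: (-3 + 2i), (-3 - 2i).
Count = 2.
By the argument principle, (1/2πi) ∮_{|z|=R} p'(z)/p(z) dz equals exactly this count.

Number of zeros inside |z| < 4.0: 2.


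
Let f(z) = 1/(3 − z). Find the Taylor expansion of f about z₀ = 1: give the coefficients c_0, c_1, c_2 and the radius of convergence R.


Let w = z − z₀, so z = z₀ + w.
Then 3 − z = 3 − (z₀ + w) = (3 − z₀) − w = 2 − w.
f(z) = 1/(2 − w) = (1/(2)) · 1/(1 − w/(2)) = Σ_{n≥0} w^n / (2)^(n+1).
So c_n = 1/(2)^(n+1):
  c_0 = 1/(2)^1 = 1/2.
  c_1 = 1/(2)^2 = 1/4.
  c_2 = 1/(2)^3 = 1/8.
The series is valid for |w/d| < 1, i.e. |z − z₀| < |d|.
Radius of convergence: R = |3 − z₀| = |2| = 2 (distance from z₀ to the singularity z = 3).

c_0 = 1/2, c_1 = 1/4, c_2 = 1/8; R = 2.


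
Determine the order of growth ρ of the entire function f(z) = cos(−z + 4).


cos(w) is a linear combination of e^{iw} and e^{−iw} (or e^w, e^{−w} in the hyperbolic case), so |cos(w)| ≤ e^{|w|}. With w = −z + 4, |w| ≤ 1|z| + 4 = 1r + 4 on |z| = r, giving M(r) ≤ e^{1r + 4}, so ρ ≤ 1. On a suitable ray (z = it for sin/cos; z = t for sinh/cosh, t real → ∞), |cos(−z + 4)| grows like e^{1|t|}/2, so ρ ≥ 1. Hence ρ = 1.
Therefore ρ = 1.

Order ρ = 1.


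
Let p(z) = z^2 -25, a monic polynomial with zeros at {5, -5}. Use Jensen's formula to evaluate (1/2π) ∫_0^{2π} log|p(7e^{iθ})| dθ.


Zeros: -5, 5; r = 7.
Inside |z| < r: -5, 5. Outside (|z| ≥ r): ∅.
p(0) = -25, so log|p(0)| = log(25) = 3.2189.
Apply Jensen: I(r) = log|p(0)| + Σ_k log(r/|z_k|), summed over zeros inside |z| < r.
  log(r/|z_k|) for z_k = 5: log(7/5) = 0.3365
  log(r/|z_k|) for z_k = -5: log(7/5) = 0.3365
Sum over inside zeros: 0.6729.
I(r) = log|p(0)| + (inside sum) = 3.2189 + 0.6729 = 3.8918.
Closed form (all zeros inside, monic): I(r) = n·log(r) = 2·log(7) = 3.8918. ✓

I(r) ≈ 3.8918.


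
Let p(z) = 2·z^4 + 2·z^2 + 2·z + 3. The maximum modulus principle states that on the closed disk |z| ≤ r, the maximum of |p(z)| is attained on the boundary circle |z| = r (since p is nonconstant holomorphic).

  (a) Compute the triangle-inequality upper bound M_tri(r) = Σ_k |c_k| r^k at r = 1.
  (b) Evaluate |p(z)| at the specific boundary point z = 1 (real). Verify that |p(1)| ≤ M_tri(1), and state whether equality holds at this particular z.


Coefficients: c_0 = 3, c_1 = 2, c_2 = 2, c_3 = 0, c_4 = 2. Radius r = 1.
Part (a). Triangle bound: M_tri(r) = Σ_k |c_k| r^k
  = |3|·1^0 + |2|·1^1 + |2|·1^2 + |0|·1^3 + |2|·1^4
  = 3 + 2 + 2 + 0 + 2 = 9.
This bounds M(r) := max_{|z|=r} |p(z)| from above; equality holds iff all terms c_k z^k can be made to align in phase at a single z on |z|=r.
Part (b). At z = 1 (real, on the circle |z| = r):
  p(1) = (3)·1^0 + (2)·1^1 + (2)·1^2 + (0)·1^3 + (2)·1^4 = 9.
  |p(1)| = 9.
Since all nonzero coefficients share the same sign, |p(1)| = 9 = M_tri(1); the triangle bound is attained at z = 1, so in fact M(r) = 9.

M_tri(1) = 9; |p(1)| = 9; equality at z=1: yes.


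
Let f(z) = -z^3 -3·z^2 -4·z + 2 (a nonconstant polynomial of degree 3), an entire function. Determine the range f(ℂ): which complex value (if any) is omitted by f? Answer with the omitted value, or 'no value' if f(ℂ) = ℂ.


Little Picard bounds the complement of f(ℂ) to at most one point.
For every w ∈ ℂ, the equation p(z) − w = 0 is a nonconstant polynomial in z and hence has at least one root by the fundamental theorem of algebra. So p is surjective onto ℂ, omitting no value.

Omitted value: no value.


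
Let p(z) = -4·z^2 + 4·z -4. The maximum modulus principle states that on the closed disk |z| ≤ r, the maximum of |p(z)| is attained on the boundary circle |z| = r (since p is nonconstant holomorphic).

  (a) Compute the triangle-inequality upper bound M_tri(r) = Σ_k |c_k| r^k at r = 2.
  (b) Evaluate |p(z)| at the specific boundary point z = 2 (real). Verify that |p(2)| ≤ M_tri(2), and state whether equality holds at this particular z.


Coefficients: c_0 = -4, c_1 = 4, c_2 = -4. Radius r = 2.
Part (a). Triangle bound: M_tri(r) = Σ_k |c_k| r^k
  = |-4|·2^0 + |4|·2^1 + |-4|·2^2
  = 4 + 8 + 16 = 28.
This bounds M(r) := max_{|z|=r} |p(z)| from above; equality holds iff all terms c_k z^k can be made to align in phase at a single z on |z|=r.
Part (b). At z = 2 (real, on the circle |z| = r):
  p(2) = (-4)·2^0 + (4)·2^1 + (-4)·2^2 = -12.
  |p(2)| = 12.
Check: |p(2)| = 12 ≤ 28 = M_tri(2). ✓ Equality does not hold at z = 2 (the coefficients have mixed signs, so the terms do not all align in phase there).

M_tri(2) = 28; |p(2)| = 12; equality at z=2: no.


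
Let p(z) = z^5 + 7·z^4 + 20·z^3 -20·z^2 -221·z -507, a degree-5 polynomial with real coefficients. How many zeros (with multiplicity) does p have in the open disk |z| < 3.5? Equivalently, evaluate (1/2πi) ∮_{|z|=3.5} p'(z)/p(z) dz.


The zeros of p are: (-2 + 3i), (-2 - 3i), (-3 + 2i), (-3 - 2i), 3.
Their magnitudes are: 3.606, 3.606, 3.606, 3.606, 3.
Zeros with |z| < R = 3.5: 3.
Count = 1.
By the argument principle, (1/2πi) ∮_{|z|=R} p'(z)/p(z) dz equals exactly this count.

Number of zeros inside |z| < 3.5: 1.


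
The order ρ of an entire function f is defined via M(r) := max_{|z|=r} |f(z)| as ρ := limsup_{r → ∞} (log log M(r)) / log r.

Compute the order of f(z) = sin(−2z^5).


Write sin(w) = (e^{iw} ± e^{−iw})/(2 or 2i), so |sin(w)| ≤ e^{|w|}. With w = −2z^5, |w| ≤ 2r^5 + 0 on |z|=r, giving M(r) ≤ e^{2r^5 + 0} and ρ ≤ 5. For the lower bound, choose z on |z|=r with -2z^5 purely imaginary of modulus 2r^5; then |sin(−2z^5)| grows like e^{2r^5}/2, so ρ ≥ 5. Hence ρ = 5.
Therefore ρ = 5.

Order ρ = 5.


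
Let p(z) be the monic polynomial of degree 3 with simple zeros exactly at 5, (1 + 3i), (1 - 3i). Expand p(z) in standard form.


The polynomial is p(z) = ∏_{α ∈ S} (z − α), where S = {5, (1 + 3i), (1 - 3i)}.
Expanding the product yields: p(z) = z^3 -7·z^2 + 20·z -50.
Note conjugate pairs combine to real quadratics: (z − (1+3i))(z − (1−3i)) = z² − 2z + 10.
The resulting polynomial has degree 3 and real coefficients as required.

p(z) = z^3 -7·z^2 + 20·z -50.


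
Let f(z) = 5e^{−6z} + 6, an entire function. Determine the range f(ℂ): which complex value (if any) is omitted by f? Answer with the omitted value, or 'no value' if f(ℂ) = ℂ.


Little Picard bounds the complement of f(ℂ) to at most one point.
e^{−6z} is never zero on ℂ, so 5·e^{−6z} takes every value in ℂ ∖ {0}. Adding 6 shifts the range to ℂ ∖ {6}. Thus f omits exactly the value 6.

Omitted value: 6.


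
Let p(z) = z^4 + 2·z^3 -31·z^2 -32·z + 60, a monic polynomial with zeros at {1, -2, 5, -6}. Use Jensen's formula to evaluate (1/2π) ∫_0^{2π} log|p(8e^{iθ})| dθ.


Zeros: -6, -2, 1, 5; r = 8.
Inside |z| < r: -6, -2, 1, 5. Outside (|z| ≥ r): ∅.
p(0) = 60, so log|p(0)| = log(60) = 4.0943.
Apply Jensen: I(r) = log|p(0)| + Σ_k log(r/|z_k|), summed over zeros inside |z| < r.
  log(r/|z_k|) for z_k = 1: log(8/1) = 2.0794
  log(r/|z_k|) for z_k = -2: log(8/2) = 1.3863
  log(r/|z_k|) for z_k = 5: log(8/5) = 0.4700
  log(r/|z_k|) for z_k = -6: log(8/6) = 0.2877
Sum over inside zeros: 4.2234.
I(r) = log|p(0)| + (inside sum) = 4.0943 + 4.2234 = 8.3178.
Closed form (all zeros inside, monic): I(r) = n·log(r) = 4·log(8) = 8.3178. ✓

I(r) ≈ 8.3178.


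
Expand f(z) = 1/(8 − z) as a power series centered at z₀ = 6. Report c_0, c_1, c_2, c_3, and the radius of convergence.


Let w = z − z₀, so z = z₀ + w.
Then 8 − z = 8 − (z₀ + w) = (8 − z₀) − w = 2 − w.
f(z) = 1/(2 − w) = (1/(2)) · 1/(1 − w/(2)) = Σ_{n≥0} w^n / (2)^(n+1).
So c_n = 1/(2)^(n+1):
  c_0 = 1/(2)^1 = 1/2.
  c_1 = 1/(2)^2 = 1/4.
  c_2 = 1/(2)^3 = 1/8.
  c_3 = 1/(2)^4 = 1/16.
The series is valid for |w/d| < 1, i.e. |z − z₀| < |d|.
Radius of convergence: R = |8 − z₀| = |2| = 2 (distance from z₀ to the singularity z = 8).

c_0 = 1/2, c_1 = 1/4, c_2 = 1/8, c_3 = 1/16; R = 2.


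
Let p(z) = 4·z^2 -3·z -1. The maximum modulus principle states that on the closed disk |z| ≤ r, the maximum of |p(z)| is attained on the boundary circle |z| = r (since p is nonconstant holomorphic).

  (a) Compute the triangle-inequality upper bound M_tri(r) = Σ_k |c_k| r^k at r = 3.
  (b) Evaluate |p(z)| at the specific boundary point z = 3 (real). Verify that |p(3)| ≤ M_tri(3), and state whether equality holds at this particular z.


Coefficients: c_0 = -1, c_1 = -3, c_2 = 4. Radius r = 3.
Part (a). Triangle bound: M_tri(r) = Σ_k |c_k| r^k
  = |-1|·3^0 + |-3|·3^1 + |4|·3^2
  = 1 + 9 + 36 = 46.
This bounds M(r) := max_{|z|=r} |p(z)| from above; equality holds iff all terms c_k z^k can be made to align in phase at a single z on |z|=r.
Part (b). At z = 3 (real, on the circle |z| = r):
  p(3) = (-1)·3^0 + (-3)·3^1 + (4)·3^2 = 26.
  |p(3)| = 26.
Check: |p(3)| = 26 ≤ 46 = M_tri(3). ✓ Equality does not hold at z = 3 (the coefficients have mixed signs, so the terms do not all align in phase there).

M_tri(3) = 46; |p(3)| = 26; equality at z=3: no.


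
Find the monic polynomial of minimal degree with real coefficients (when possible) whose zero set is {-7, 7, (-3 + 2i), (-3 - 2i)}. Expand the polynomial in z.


The polynomial is p(z) = ∏_{α ∈ S} (z − α), where S = {-7, 7, (-3 + 2i), (-3 - 2i)}.
Expanding the product yields: p(z) = z^4 + 6·z^3 -36·z^2 -294·z -637.
Note conjugate pairs combine to real quadratics: (z − (-3+2i))(z − (-3−2i)) = z² + 6z + 13.
The resulting polynomial has degree 4 and real coefficients as required.

p(z) = z^4 + 6·z^3 -36·z^2 -294·z -637.


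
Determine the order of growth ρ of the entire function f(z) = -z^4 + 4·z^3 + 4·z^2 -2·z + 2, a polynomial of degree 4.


|f(z)| ≤ Σ|c_k|·r^k = O(r^4) as r → ∞. Polynomial growth is O(e^{r^ε}) for every ε > 0 (since r^4/e^{r^ε} → 0), so ρ ≤ ε for all ε > 0, i.e. ρ = 0. Every nonconstant polynomial has order 0.
Therefore ρ = 0.

Order ρ = 0.


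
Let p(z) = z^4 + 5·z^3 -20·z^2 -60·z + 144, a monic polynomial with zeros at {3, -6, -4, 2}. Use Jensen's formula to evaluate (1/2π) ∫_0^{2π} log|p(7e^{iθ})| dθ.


Zeros: -6, -4, 2, 3; r = 7.
Inside |z| < r: -6, -4, 2, 3. Outside (|z| ≥ r): ∅.
p(0) = 144, so log|p(0)| = log(144) = 4.9698.
Apply Jensen: I(r) = log|p(0)| + Σ_k log(r/|z_k|), summed over zeros inside |z| < r.
  log(r/|z_k|) for z_k = 3: log(7/3) = 0.8473
  log(r/|z_k|) for z_k = -6: log(7/6) = 0.1542
  log(r/|z_k|) for z_k = -4: log(7/4) = 0.5596
  log(r/|z_k|) for z_k = 2: log(7/2) = 1.2528
Sum over inside zeros: 2.8138.
I(r) = log|p(0)| + (inside sum) = 4.9698 + 2.8138 = 7.7836.
Closed form (all zeros inside, monic): I(r) = n·log(r) = 4·log(7) = 7.7836. ✓

I(r) ≈ 7.7836.


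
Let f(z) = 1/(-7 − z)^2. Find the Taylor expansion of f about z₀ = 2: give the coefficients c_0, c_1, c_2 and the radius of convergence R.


Let w = z − z₀, so z = z₀ + w.
Then -7 − z = -7 − (z₀ + w) = (-7 − z₀) − w = -9 − w.
f(z) = 1/(-9 − w)^2 = (1/(-9)^2) · (1 − w/(-9))^{−2}.
By the binomial series (1−u)^{−2} = Σ_{n≥0} C(n+1, 1) u^n for |u|<1, with u = w/(-9):
  c_n = C(n+1, 1) / (-9)^(n+2).
  c_0 = 1/(-9)^2 = 1/81.
  c_1 = 2/(-9)^3 = -2/729.
  c_2 = 3/(-9)^4 = 1/2187.
The series is valid for |w/d| < 1, i.e. |z − z₀| < |d|.
Radius of convergence: R = |-7 − z₀| = |-9| = 9 (distance from z₀ to the singularity z = -7).

c_0 = 1/81, c_1 = -2/729, c_2 = 1/2187; R = 9.


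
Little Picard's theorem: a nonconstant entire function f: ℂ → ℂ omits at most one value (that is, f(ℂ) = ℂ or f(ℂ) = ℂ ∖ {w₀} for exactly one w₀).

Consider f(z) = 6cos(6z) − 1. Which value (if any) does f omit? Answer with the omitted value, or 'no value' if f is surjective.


Little Picard bounds the complement of f(ℂ) to at most one point.
cos is entire and surjective onto ℂ: for every w ∈ ℂ, cos(ζ) = w has a solution ζ ∈ ℂ (e.g., via the complex inverse arccos). With ζ = 6z this gives z = ζ/(6). Then 6·cos(6z) takes every value in 6·ℂ = ℂ, and adding -1 is a bijection of ℂ. So f is surjective and omits no value. (Note: only on the real line is cos bounded by [−1, 1].)

Omitted value: no value.


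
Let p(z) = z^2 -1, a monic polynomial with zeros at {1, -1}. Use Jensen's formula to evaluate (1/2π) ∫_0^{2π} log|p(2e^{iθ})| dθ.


Zeros: -1, 1; r = 2.
Inside |z| < r: -1, 1. Outside (|z| ≥ r): ∅.
p(0) = -1, so log|p(0)| = log(1) = 0.0000.
Apply Jensen: I(r) = log|p(0)| + Σ_k log(r/|z_k|), summed over zeros inside |z| < r.
  log(r/|z_k|) for z_k = 1: log(2/1) = 0.6931
  log(r/|z_k|) for z_k = -1: log(2/1) = 0.6931
Sum over inside zeros: 1.3863.
I(r) = log|p(0)| + (inside sum) = 0.0000 + 1.3863 = 1.3863.
Closed form (all zeros inside, monic): I(r) = n·log(r) = 2·log(2) = 1.3863. ✓

I(r) ≈ 1.3863.


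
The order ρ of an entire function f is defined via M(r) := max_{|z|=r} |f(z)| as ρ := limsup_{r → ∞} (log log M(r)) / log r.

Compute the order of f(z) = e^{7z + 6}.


|e^{7z + 6}| = e^{Re(7·z) + 6} ≤ e^{7|z|^1 + 6} = e^{7r^1 + 6} on |z| = r, so ρ ≤ 1. Choosing z on |z|=r so that 7·z is real positive (always possible by picking arg z appropriately) gives |f(z)| = e^{7r^1 + 6}, matching the bound. The additive constant 6 does not affect log log M(r) ~ 1·log r. Hence ρ = 1.
Therefore ρ = 1.

Order ρ = 1.


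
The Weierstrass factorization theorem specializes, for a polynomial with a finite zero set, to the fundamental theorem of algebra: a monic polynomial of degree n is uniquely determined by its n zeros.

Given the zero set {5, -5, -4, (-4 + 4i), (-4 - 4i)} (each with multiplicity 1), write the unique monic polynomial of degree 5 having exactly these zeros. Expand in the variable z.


The polynomial is p(z) = ∏_{α ∈ S} (z − α), where S = {5, -5, -4, (-4 + 4i), (-4 - 4i)}.
Expanding the product yields: p(z) = z^5 + 12·z^4 + 39·z^3 -172·z^2 -1600·z -3200.
Note conjugate pairs combine to real quadratics: (z − (-4+4i))(z − (-4−4i)) = z² + 8z + 32.
The resulting polynomial has degree 5 and real coefficients as required.

p(z) = z^5 + 12·z^4 + 39·z^3 -172·z^2 -1600·z -3200.


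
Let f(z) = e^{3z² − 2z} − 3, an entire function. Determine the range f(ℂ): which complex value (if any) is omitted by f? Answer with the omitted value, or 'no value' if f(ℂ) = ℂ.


Little Picard bounds the complement of f(ℂ) to at most one point.
The exponent g(z) = 3z² − 2z is a nonconstant polynomial, hence surjective onto ℂ. So e^{g(z)} takes every value in {e^w : w ∈ ℂ} = ℂ ∖ {0}. Adding -3 shifts the range to ℂ ∖ {-3}. f omits exactly -3.

Omitted value: -3.


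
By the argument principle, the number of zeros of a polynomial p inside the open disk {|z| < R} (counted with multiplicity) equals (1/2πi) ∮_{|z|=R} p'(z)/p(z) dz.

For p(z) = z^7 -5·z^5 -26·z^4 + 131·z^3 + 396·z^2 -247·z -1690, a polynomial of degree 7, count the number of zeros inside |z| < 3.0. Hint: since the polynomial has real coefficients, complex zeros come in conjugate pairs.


The zeros of p are: (-2 + 1i), (-2 - 1i), (-2 + 3i), (-2 - 3i), 2, (3 + 2i), (3 - 2i).
Their magnitudes are: 2.236, 2.236, 3.606, 3.606, 2, 3.606, 3.606.
Zeros with |z| < R = 3.0: (-2 + 1i), (-2 - 1i), 2.
Count = 3.
By the argument principle, (1/2πi) ∮_{|z|=R} p'(z)/p(z) dz equals exactly this count.

Number of zeros inside |z| < 3.0: 3.


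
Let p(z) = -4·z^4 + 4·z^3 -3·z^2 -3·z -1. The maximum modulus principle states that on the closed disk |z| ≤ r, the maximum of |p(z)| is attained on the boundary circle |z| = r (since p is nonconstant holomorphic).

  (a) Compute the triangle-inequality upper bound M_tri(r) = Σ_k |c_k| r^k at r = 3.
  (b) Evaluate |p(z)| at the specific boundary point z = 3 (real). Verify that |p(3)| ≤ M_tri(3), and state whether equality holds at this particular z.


Coefficients: c_0 = -1, c_1 = -3, c_2 = -3, c_3 = 4, c_4 = -4. Radius r = 3.
Part (a). Triangle bound: M_tri(r) = Σ_k |c_k| r^k
  = |-1|·3^0 + |-3|·3^1 + |-3|·3^2 + |4|·3^3 + |-4|·3^4
  = 1 + 9 + 27 + 108 + 324 = 469.
This bounds M(r) := max_{|z|=r} |p(z)| from above; equality holds iff all terms c_k z^k can be made to align in phase at a single z on |z|=r.
Part (b). At z = 3 (real, on the circle |z| = r):
  p(3) = (-1)·3^0 + (-3)·3^1 + (-3)·3^2 + (4)·3^3 + (-4)·3^4 = -253.
  |p(3)| = 253.
Check: |p(3)| = 253 ≤ 469 = M_tri(3). ✓ Equality does not hold at z = 3 (the coefficients have mixed signs, so the terms do not all align in phase there).

M_tri(3) = 469; |p(3)| = 253; equality at z=3: no.


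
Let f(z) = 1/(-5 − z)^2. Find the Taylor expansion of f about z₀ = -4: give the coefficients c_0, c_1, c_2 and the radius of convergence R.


Let w = z − z₀, so z = z₀ + w.
Then -5 − z = -5 − (z₀ + w) = (-5 − z₀) − w = -1 − w.
f(z) = 1/(-1 − w)^2 = (1/(-1)^2) · (1 − w/(-1))^{−2}.
By the binomial series (1−u)^{−2} = Σ_{n≥0} C(n+1, 1) u^n for |u|<1, with u = w/(-1):
  c_n = C(n+1, 1) / (-1)^(n+2).
  c_0 = 1/(-1)^2 = 1.
  c_1 = 2/(-1)^3 = -2.
  c_2 = 3/(-1)^4 = 3.
The series is valid for |w/d| < 1, i.e. |z − z₀| < |d|.
Radius of convergence: R = |-5 − z₀| = |-1| = 1 (distance from z₀ to the singularity z = -5).

c_0 = 1, c_1 = -2, c_2 = 3; R = 1.


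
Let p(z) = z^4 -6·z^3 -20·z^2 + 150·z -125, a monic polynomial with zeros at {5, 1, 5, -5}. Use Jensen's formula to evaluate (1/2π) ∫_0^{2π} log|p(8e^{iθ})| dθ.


Zeros: -5, 1, 5, 5; r = 8.
Inside |z| < r: -5, 1, 5, 5. Outside (|z| ≥ r): ∅.
p(0) = -125, so log|p(0)| = log(125) = 4.8283.
Apply Jensen: I(r) = log|p(0)| + Σ_k log(r/|z_k|), summed over zeros inside |z| < r.
  log(r/|z_k|) for z_k = 5: log(8/5) = 0.4700
  log(r/|z_k|) for z_k = 1: log(8/1) = 2.0794
  log(r/|z_k|) for z_k = 5: log(8/5) = 0.4700
  log(r/|z_k|) for z_k = -5: log(8/5) = 0.4700
Sum over inside zeros: 3.4895.
I(r) = log|p(0)| + (inside sum) = 4.8283 + 3.4895 = 8.3178.
Closed form (all zeros inside, monic): I(r) = n·log(r) = 4·log(8) = 8.3178. ✓

I(r) ≈ 8.3178.


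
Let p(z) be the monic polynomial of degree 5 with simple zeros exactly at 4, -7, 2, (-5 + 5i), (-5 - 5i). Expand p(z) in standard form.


The polynomial is p(z) = ∏_{α ∈ S} (z − α), where S = {4, -7, 2, (-5 + 5i), (-5 - 5i)}.
Expanding the product yields: p(z) = z^5 + 11·z^4 + 26·z^3 -234·z^2 -1140·z + 2800.
Note conjugate pairs combine to real quadratics: (z − (-5+5i))(z − (-5−5i)) = z² + 10z + 50.
The resulting polynomial has degree 5 and real coefficients as required.

p(z) = z^5 + 11·z^4 + 26·z^3 -234·z^2 -1140·z + 2800.


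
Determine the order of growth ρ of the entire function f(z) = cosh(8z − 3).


cosh(w) is a linear combination of e^{iw} and e^{−iw} (or e^w, e^{−w} in the hyperbolic case), so |cosh(w)| ≤ e^{|w|}. With w = 8z − 3, |w| ≤ 8|z| + 3 = 8r + 3 on |z| = r, giving M(r) ≤ e^{8r + 3}, so ρ ≤ 1. On a suitable ray (z = it for sin/cos; z = t for sinh/cosh, t real → ∞), |cosh(8z − 3)| grows like e^{8|t|}/2, so ρ ≥ 1. Hence ρ = 1.
Therefore ρ = 1.

Order ρ = 1.


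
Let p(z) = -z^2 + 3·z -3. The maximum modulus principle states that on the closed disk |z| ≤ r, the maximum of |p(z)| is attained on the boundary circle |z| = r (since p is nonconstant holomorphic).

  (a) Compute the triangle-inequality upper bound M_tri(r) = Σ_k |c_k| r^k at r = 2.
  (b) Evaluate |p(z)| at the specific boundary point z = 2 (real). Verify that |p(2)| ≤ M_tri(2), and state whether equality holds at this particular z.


Coefficients: c_0 = -3, c_1 = 3, c_2 = -1. Radius r = 2.
Part (a). Triangle bound: M_tri(r) = Σ_k |c_k| r^k
  = |-3|·2^0 + |3|·2^1 + |-1|·2^2
  = 3 + 6 + 4 = 13.
This bounds M(r) := max_{|z|=r} |p(z)| from above; equality holds iff all terms c_k z^k can be made to align in phase at a single z on |z|=r.
Part (b). At z = 2 (real, on the circle |z| = r):
  p(2) = (-3)·2^0 + (3)·2^1 + (-1)·2^2 = -1.
  |p(2)| = 1.
Check: |p(2)| = 1 ≤ 13 = M_tri(2). ✓ Equality does not hold at z = 2 (the coefficients have mixed signs, so the terms do not all align in phase there).

M_tri(2) = 13; |p(2)| = 1; equality at z=2: no.


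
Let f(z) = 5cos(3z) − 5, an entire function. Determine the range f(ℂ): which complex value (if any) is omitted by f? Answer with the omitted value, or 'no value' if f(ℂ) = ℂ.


Little Picard bounds the complement of f(ℂ) to at most one point.
cos is entire and surjective onto ℂ: for every w ∈ ℂ, cos(ζ) = w has a solution ζ ∈ ℂ (e.g., via the complex inverse arccos). With ζ = 3z this gives z = ζ/(3). Then 5·cos(3z) takes every value in 5·ℂ = ℂ, and adding -5 is a bijection of ℂ. So f is surjective and omits no value. (Note: only on the real line is cos bounded by [−1, 1].)

Omitted value: no value.


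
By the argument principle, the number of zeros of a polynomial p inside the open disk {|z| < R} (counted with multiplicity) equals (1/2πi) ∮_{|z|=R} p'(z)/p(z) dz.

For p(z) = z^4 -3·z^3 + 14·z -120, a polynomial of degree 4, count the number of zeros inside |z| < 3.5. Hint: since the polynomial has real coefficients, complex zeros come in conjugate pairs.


The zeros of p are: -3, 4, (1 + 3i), (1 - 3i).
Their magnitudes are: 3, 4, 3.162, 3.162.
Zeros with |z| < R = 3.5: -3, (1 + 3i), (1 - 3i).
Count = 3.
By the argument principle, (1/2πi) ∮_{|z|=R} p'(z)/p(z) dz equals exactly this count.

Number of zeros inside |z| < 3.5: 3.


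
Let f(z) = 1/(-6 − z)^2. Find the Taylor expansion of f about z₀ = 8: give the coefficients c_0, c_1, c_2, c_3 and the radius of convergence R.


Let w = z − z₀, so z = z₀ + w.
Then -6 − z = -6 − (z₀ + w) = (-6 − z₀) − w = -14 − w.
f(z) = 1/(-14 − w)^2 = (1/(-14)^2) · (1 − w/(-14))^{−2}.
By the binomial series (1−u)^{−2} = Σ_{n≥0} C(n+1, 1) u^n for |u|<1, with u = w/(-14):
  c_n = C(n+1, 1) / (-14)^(n+2).
  c_0 = 1/(-14)^2 = 1/196.
  c_1 = 2/(-14)^3 = -1/1372.
  c_2 = 3/(-14)^4 = 3/38416.
  c_3 = 4/(-14)^5 = -1/134456.
The series is valid for |w/d| < 1, i.e. |z − z₀| < |d|.
Radius of convergence: R = |-6 − z₀| = |-14| = 14 (distance from z₀ to the singularity z = -6).

c_0 = 1/196, c_1 = -1/1372, c_2 = 3/38416, c_3 = -1/134456; R = 14.


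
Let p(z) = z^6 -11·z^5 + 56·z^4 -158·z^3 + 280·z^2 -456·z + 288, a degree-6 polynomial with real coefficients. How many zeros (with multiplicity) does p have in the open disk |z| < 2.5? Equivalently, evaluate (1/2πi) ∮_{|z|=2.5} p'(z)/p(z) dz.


The zeros of p are: (3 + 3i), (3 - 3i), 1, (0 + 2i), (0 - 2i), 4.
Their magnitudes are: 4.243, 4.243, 1, 2, 2, 4.
Zeros with |z| < R = 2.5: 1, (0 + 2i), (0 - 2i).
Count = 3.
By the argument principle, (1/2πi) ∮_{|z|=R} p'(z)/p(z) dz equals exactly this count.

Number of zeros inside |z| < 2.5: 3.


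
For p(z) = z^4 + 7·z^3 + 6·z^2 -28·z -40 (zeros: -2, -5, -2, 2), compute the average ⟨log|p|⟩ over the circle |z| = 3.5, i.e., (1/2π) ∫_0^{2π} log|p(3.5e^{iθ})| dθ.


Zeros: -5, -2, -2, 2; r = 3.5.
Inside |z| < r: -2, -2, 2. Outside (|z| ≥ r): -5.
p(0) = -40, so log|p(0)| = log(40) = 3.6889.
Apply Jensen: I(r) = log|p(0)| + Σ_k log(r/|z_k|), summed over zeros inside |z| < r.
  log(r/|z_k|) for z_k = -2: log(3.5/2) = 0.5596
  log(r/|z_k|) for z_k = -2: log(3.5/2) = 0.5596
  log(r/|z_k|) for z_k = 2: log(3.5/2) = 0.5596
  Outside zeros (-5) contribute nothing to the Jensen sum.
Sum over inside zeros: 1.6788.
I(r) = log|p(0)| + (inside sum) = 3.6889 + 1.6788 = 5.3677.
Note: since some zeros are outside |z| ≤ r, the simplified n·log(r) form does NOT apply — only the inside zeros contribute.

I(r) ≈ 5.3677.


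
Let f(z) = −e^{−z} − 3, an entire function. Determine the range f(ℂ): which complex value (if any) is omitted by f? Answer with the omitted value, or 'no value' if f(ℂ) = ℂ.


Little Picard bounds the complement of f(ℂ) to at most one point.
e^{−z} is never zero on ℂ, so -1·e^{−z} takes every value in ℂ ∖ {0}. Adding -3 shifts the range to ℂ ∖ {-3}. Thus f omits exactly the value -3.

Omitted value: -3.


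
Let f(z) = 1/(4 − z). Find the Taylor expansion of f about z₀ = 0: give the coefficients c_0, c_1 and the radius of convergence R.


Let w = z − z₀, so z = z₀ + w.
Then 4 − z = 4 − (z₀ + w) = (4 − z₀) − w = 4 − w.
f(z) = 1/(4 − w) = (1/(4)) · 1/(1 − w/(4)) = Σ_{n≥0} w^n / (4)^(n+1).
So c_n = 1/(4)^(n+1):
  c_0 = 1/(4)^1 = 1/4.
  c_1 = 1/(4)^2 = 1/16.
The series is valid for |w/d| < 1, i.e. |z − z₀| < |d|.
Radius of convergence: R = |4 − z₀| = |4| = 4 (distance from z₀ to the singularity z = 4).

c_0 = 1/4, c_1 = 1/16; R = 4.


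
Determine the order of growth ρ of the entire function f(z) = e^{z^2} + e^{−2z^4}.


Each summand is entire of order 2 and 4 respectively (as in the single-exponential case). The order of a sum is at most the max of the orders, so ρ ≤ 4. For the lower bound: on |z|=r choose arg z so that -2z^4 is real positive; then |e^{-2z^4}| = e^{2r^4} while |e^{1z^2}| ≤ e^{1r^2} = o(e^{2r^4}). So |f| ≥ e^{2r^4}(1 − o(1)) and ρ ≥ 4. Hence ρ = max(2, 4) = 4.
Therefore ρ = 4.

Order ρ = 4.


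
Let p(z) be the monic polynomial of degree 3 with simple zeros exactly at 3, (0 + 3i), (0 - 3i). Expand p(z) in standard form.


The polynomial is p(z) = ∏_{α ∈ S} (z − α), where S = {3, (0 + 3i), (0 - 3i)}.
Expanding the product yields: p(z) = z^3 -3·z^2 + 9·z -27.
Note conjugate pairs combine to real quadratics: (z − (0+3i))(z − (0−3i)) = z² + 9.
The resulting polynomial has degree 3 and real coefficients as required.

p(z) = z^3 -3·z^2 + 9·z -27.


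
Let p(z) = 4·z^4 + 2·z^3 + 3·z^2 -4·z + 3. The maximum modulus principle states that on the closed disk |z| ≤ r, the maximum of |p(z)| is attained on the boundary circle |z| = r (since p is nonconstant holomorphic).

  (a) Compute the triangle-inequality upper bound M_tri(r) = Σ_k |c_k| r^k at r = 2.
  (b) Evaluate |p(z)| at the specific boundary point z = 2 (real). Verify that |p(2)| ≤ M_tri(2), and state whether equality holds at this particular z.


Coefficients: c_0 = 3, c_1 = -4, c_2 = 3, c_3 = 2, c_4 = 4. Radius r = 2.
Part (a). Triangle bound: M_tri(r) = Σ_k |c_k| r^k
  = |3|·2^0 + |-4|·2^1 + |3|·2^2 + |2|·2^3 + |4|·2^4
  = 3 + 8 + 12 + 16 + 64 = 103.
This bounds M(r) := max_{|z|=r} |p(z)| from above; equality holds iff all terms c_k z^k can be made to align in phase at a single z on |z|=r.
Part (b). At z = 2 (real, on the circle |z| = r):
  p(2) = (3)·2^0 + (-4)·2^1 + (3)·2^2 + (2)·2^3 + (4)·2^4 = 87.
  |p(2)| = 87.
Check: |p(2)| = 87 ≤ 103 = M_tri(2). ✓ Equality does not hold at z = 2 (the coefficients have mixed signs, so the terms do not all align in phase there).

M_tri(2) = 103; |p(2)| = 87; equality at z=2: no.


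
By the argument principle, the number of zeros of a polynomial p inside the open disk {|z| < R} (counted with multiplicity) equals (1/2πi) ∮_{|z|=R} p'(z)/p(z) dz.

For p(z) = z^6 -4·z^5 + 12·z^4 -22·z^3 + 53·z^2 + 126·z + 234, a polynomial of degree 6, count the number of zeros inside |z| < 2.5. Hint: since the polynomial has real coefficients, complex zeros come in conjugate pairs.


The zeros of p are: (0 + 3i), (0 - 3i), (-1 + 1i), (-1 - 1i), (3 + 2i), (3 - 2i).
Their magnitudes are: 3, 3, 1.414, 1.414, 3.606, 3.606.
Zeros with |z| < R = 2.5: (-1 + 1i), (-1 - 1i).
Count = 2.
By the argument principle, (1/2πi) ∮_{|z|=R} p'(z)/p(z) dz equals exactly this count.

Number of zeros inside |z| < 2.5: 2.


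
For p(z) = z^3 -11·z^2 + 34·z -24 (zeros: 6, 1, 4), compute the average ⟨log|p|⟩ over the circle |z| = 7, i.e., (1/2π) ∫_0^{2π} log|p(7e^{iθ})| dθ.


Zeros: 1, 4, 6; r = 7.
Inside |z| < r: 1, 4, 6. Outside (|z| ≥ r): ∅.
p(0) = -24, so log|p(0)| = log(24) = 3.1781.
Apply Jensen: I(r) = log|p(0)| + Σ_k log(r/|z_k|), summed over zeros inside |z| < r.
  log(r/|z_k|) for z_k = 6: log(7/6) = 0.1542
  log(r/|z_k|) for z_k = 1: log(7/1) = 1.9459
  log(r/|z_k|) for z_k = 4: log(7/4) = 0.5596
Sum over inside zeros: 2.6597.
I(r) = log|p(0)| + (inside sum) = 3.1781 + 2.6597 = 5.8377.
Closed form (all zeros inside, monic): I(r) = n·log(r) = 3·log(7) = 5.8377. ✓

I(r) ≈ 5.8377.


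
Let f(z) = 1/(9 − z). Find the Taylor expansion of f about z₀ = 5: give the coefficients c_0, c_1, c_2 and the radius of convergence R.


Let w = z − z₀, so z = z₀ + w.
Then 9 − z = 9 − (z₀ + w) = (9 − z₀) − w = 4 − w.
f(z) = 1/(4 − w) = (1/(4)) · 1/(1 − w/(4)) = Σ_{n≥0} w^n / (4)^(n+1).
So c_n = 1/(4)^(n+1):
  c_0 = 1/(4)^1 = 1/4.
  c_1 = 1/(4)^2 = 1/16.
  c_2 = 1/(4)^3 = 1/64.
The series is valid for |w/d| < 1, i.e. |z − z₀| < |d|.
Radius of convergence: R = |9 − z₀| = |4| = 4 (distance from z₀ to the singularity z = 9).

c_0 = 1/4, c_1 = 1/16, c_2 = 1/64; R = 4.


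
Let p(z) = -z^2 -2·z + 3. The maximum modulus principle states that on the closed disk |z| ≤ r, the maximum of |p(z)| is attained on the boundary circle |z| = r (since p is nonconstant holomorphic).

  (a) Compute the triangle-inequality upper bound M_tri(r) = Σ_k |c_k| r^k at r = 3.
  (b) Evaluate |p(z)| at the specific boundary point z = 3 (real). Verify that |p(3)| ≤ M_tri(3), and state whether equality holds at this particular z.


Coefficients: c_0 = 3, c_1 = -2, c_2 = -1. Radius r = 3.
Part (a). Triangle bound: M_tri(r) = Σ_k |c_k| r^k
  = |3|·3^0 + |-2|·3^1 + |-1|·3^2
  = 3 + 6 + 9 = 18.
This bounds M(r) := max_{|z|=r} |p(z)| from above; equality holds iff all terms c_k z^k can be made to align in phase at a single z on |z|=r.
Part (b). At z = 3 (real, on the circle |z| = r):
  p(3) = (3)·3^0 + (-2)·3^1 + (-1)·3^2 = -12.
  |p(3)| = 12.
Check: |p(3)| = 12 ≤ 18 = M_tri(3). ✓ Equality does not hold at z = 3 (the coefficients have mixed signs, so the terms do not all align in phase there).

M_tri(3) = 18; |p(3)| = 12; equality at z=3: no.


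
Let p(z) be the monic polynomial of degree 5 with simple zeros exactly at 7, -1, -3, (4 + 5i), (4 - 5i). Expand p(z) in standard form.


The polynomial is p(z) = ∏_{α ∈ S} (z − α), where S = {7, -1, -3, (4 + 5i), (4 - 5i)}.
Expanding the product yields: p(z) = z^5 -11·z^4 + 40·z^3 + 56·z^2 -857·z -861.
Note conjugate pairs combine to real quadratics: (z − (4+5i))(z − (4−5i)) = z² − 8z + 41.
The resulting polynomial has degree 5 and real coefficients as required.

p(z) = z^5 -11·z^4 + 40·z^3 + 56·z^2 -857·z -861.


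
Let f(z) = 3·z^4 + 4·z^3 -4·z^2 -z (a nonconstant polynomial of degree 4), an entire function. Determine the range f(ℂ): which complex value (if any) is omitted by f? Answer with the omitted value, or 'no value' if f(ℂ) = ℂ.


Little Picard bounds the complement of f(ℂ) to at most one point.
For every w ∈ ℂ, the equation p(z) − w = 0 is a nonconstant polynomial in z and hence has at least one root by the fundamental theorem of algebra. So p is surjective onto ℂ, omitting no value.

Omitted value: no value.


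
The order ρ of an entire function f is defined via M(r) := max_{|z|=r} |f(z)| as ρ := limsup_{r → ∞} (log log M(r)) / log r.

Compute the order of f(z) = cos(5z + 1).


cos(w) is a linear combination of e^{iw} and e^{−iw} (or e^w, e^{−w} in the hyperbolic case), so |cos(w)| ≤ e^{|w|}. With w = 5z + 1, |w| ≤ 5|z| + 1 = 5r + 1 on |z| = r, giving M(r) ≤ e^{5r + 1}, so ρ ≤ 1. On a suitable ray (z = it for sin/cos; z = t for sinh/cosh, t real → ∞), |cos(5z + 1)| grows like e^{5|t|}/2, so ρ ≥ 1. Hence ρ = 1.
Therefore ρ = 1.

Order ρ = 1.


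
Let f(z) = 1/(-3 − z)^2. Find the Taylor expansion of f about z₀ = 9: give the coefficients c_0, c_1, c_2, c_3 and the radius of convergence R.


Let w = z − z₀, so z = z₀ + w.
Then -3 − z = -3 − (z₀ + w) = (-3 − z₀) − w = -12 − w.
f(z) = 1/(-12 − w)^2 = (1/(-12)^2) · (1 − w/(-12))^{−2}.
By the binomial series (1−u)^{−2} = Σ_{n≥0} C(n+1, 1) u^n for |u|<1, with u = w/(-12):
  c_n = C(n+1, 1) / (-12)^(n+2).
  c_0 = 1/(-12)^2 = 1/144.
  c_1 = 2/(-12)^3 = -1/864.
  c_2 = 3/(-12)^4 = 1/6912.
  c_3 = 4/(-12)^5 = -1/62208.
The series is valid for |w/d| < 1, i.e. |z − z₀| < |d|.
Radius of convergence: R = |-3 − z₀| = |-12| = 12 (distance from z₀ to the singularity z = -3).

c_0 = 1/144, c_1 = -1/864, c_2 = 1/6912, c_3 = -1/62208; R = 12.
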